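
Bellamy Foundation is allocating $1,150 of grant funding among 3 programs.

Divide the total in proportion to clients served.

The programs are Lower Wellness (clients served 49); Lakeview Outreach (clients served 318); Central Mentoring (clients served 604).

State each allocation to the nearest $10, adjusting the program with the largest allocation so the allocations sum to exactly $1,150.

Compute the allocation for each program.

Lower Wellness: $60 · Lakeview Outreach: $380 · Central Mentoring: $710

Sum of clients served: 971.
Raw shares: Lower Wellness 49/971 × $1,150 = 58.03; Lakeview Outreach 318/971 × $1,150 = 376.62; Central Mentoring 604/971 × $1,150 = 715.35.
At nearest $10: Lower Wellness $60; Lakeview Outreach $380; Central Mentoring $720. Sum = $1,160.
Difference $1,150 − $1,160 = −$10 applied to largest allocation (Central Mentoring): Central Mentoring becomes $710.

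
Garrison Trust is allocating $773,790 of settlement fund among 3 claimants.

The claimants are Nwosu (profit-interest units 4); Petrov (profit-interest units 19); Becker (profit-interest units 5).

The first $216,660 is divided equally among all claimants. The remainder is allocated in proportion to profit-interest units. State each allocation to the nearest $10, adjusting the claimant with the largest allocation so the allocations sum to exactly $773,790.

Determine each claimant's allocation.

Nwosu: $151,810; Petrov: $450,270; Becker: $171,710

Equal tier: $216,660 ÷ 3 = $72,220 apiece.
Remainder $557,130 by profit-interest units (total 28): Nwosu 79,590.00 → $79,590; Petrov 378,052.50 → $378,050; Becker 99,487.50 → $99,490.
Totals: Nwosu $72,220 + $79,590 = $151,810; Petrov $72,220 + $378,050 = $450,270; Becker $72,220 + $99,490 = $171,710.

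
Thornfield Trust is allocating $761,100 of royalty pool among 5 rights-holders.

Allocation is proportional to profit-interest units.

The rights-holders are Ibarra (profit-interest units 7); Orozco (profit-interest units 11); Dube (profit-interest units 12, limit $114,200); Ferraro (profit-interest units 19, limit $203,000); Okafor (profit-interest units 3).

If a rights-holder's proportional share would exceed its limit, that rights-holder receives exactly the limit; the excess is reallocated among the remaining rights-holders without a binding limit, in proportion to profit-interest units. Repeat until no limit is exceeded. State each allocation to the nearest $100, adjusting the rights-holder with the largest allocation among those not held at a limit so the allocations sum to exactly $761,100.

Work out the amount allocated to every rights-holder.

Ibarra: $148,000 · Orozco: $232,500 · Dube: $114,200 · Ferraro: $203,000 · Okafor: $63,400

Profit-interest units total: 52.
Unconstrained shares: Ibarra 102,455.77; Orozco 161,001.92; Dube 175,638.46; Ferraro 278,094.23; Okafor 43,909.62.
Held at cap: Dube ($114,200), Ferraro ($203,000); balance $443,900 reallocated over remaining profit-interest units 21.
Remaining shares: Ibarra 147,966.67 → $148,000; Orozco 232,519.05 → $232,500; Okafor 63,414.29 → $63,400.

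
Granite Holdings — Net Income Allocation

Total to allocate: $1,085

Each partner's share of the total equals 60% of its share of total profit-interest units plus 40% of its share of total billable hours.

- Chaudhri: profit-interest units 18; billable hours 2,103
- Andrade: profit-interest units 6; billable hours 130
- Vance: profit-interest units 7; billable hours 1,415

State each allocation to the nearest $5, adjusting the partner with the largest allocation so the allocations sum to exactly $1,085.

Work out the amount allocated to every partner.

Profit-interest units total 31; billable hours total 3,648.
Blended shares (60% profit-interest units + 40% billable hours): Chaudhri 0.5790; Andrade 0.1304; Vance 0.2906.
Raw shares: Chaudhri 628.19; Andrade 141.47; Vance 315.34.
After rounding ($5): Chaudhri $630; Andrade $140; Vance $315. Sum = $1,085.
Sum already equals the total — no adjustment.

Chaudhri: $630 | Andrade: $140 | Vance: $315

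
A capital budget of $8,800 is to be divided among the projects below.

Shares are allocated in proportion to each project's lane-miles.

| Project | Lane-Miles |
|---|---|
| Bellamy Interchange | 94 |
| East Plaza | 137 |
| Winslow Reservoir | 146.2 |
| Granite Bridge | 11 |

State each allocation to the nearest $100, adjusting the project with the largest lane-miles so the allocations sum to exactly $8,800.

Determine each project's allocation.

Total lane-miles = 388.2.
Raw shares: Bellamy Interchange 94/388.2 × $8,800 = 2,130.86; East Plaza 137/388.2 × $8,800 = 3,105.62; Winslow Reservoir 146.2/388.2 × $8,800 = 3,314.17; Granite Bridge 11/388.2 × $8,800 = 249.36.
Rounded to nearest $100: Bellamy Interchange $2,100; East Plaza $3,100; Winslow Reservoir $3,300; Granite Bridge $200. Sum = $8,700.
Difference $8,800 − $8,700 = +$100 applied to largest lane-miles (Winslow Reservoir): Winslow Reservoir becomes $3,400.

Bellamy Interchange: $2,100 · East Plaza: $3,100 · Winslow Reservoir: $3,400 · Granite Bridge: $200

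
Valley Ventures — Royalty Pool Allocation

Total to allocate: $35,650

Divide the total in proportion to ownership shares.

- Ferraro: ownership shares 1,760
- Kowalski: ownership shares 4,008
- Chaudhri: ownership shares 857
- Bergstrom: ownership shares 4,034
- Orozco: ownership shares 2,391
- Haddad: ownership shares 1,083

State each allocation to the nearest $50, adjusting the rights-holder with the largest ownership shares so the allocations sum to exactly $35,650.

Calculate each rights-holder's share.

Total ownership shares = 14,133.
Raw shares: Ferraro 1,760/14,133 × $35,650 = 4,439.54; Kowalski 4,008/14,133 × $35,650 = 10,110.04; Chaudhri 857/14,133 × $35,650 = 2,161.75; Bergstrom 4,034/14,133 × $35,650 = 10,175.62; Orozco 2,391/14,133 × $35,650 = 6,031.21; Haddad 1,083/14,133 × $35,650 = 2,731.83.
Rounded to nearest $50: Ferraro $4,450; Kowalski $10,100; Chaudhri $2,150; Bergstrom $10,200; Orozco $6,050; Haddad $2,750. Sum = $35,700.
Difference $35,650 − $35,700 = −$50 applied to largest ownership shares (Bergstrom): Bergstrom becomes $10,150.

Ferraro: $4,450 · Kowalski: $10,100 · Chaudhri: $2,150 · Bergstrom: $10,150 · Orozco: $6,050 · Haddad: $2,750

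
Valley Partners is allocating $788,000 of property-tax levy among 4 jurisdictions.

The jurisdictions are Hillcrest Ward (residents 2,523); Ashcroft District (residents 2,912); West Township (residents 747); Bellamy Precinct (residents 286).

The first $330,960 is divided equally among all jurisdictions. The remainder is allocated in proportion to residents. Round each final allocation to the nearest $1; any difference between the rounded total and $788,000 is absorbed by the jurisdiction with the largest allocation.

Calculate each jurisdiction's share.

First tranche $330,960 split equally: $82,740 each.
Remainder $457,040 by residents (total 6,468): Hillcrest Ward 178,279.52 → $178,280; Ashcroft District 205,766.93 → $205,767; West Township 52,784.30 → $52,784; Bellamy Precinct 20,209.25 → $20,209.
Totals: Hillcrest Ward $82,740 + $178,280 = $261,020; Ashcroft District $82,740 + $205,767 = $288,507; West Township $82,740 + $52,784 = $135,524; Bellamy Precinct $82,740 + $20,209 = $102,949.

Hillcrest Ward: $261,020 | Ashcroft District: $288,507 | West Township: $135,524 | Bellamy Precinct: $102,949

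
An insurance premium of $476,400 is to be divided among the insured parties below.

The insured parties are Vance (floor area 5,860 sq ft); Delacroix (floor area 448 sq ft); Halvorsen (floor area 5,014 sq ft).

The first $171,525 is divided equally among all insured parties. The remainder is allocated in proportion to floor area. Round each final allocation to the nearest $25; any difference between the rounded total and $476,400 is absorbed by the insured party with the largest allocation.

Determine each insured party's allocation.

Vance: $214,950 | Delacroix: $69,250 | Halvorsen: $192,200

First tranche $171,525 split equally: $57,175 each.
Remainder $304,875 by floor area (total 11,322): Vance 157,796.10 → $157,800; Delacroix 12,063.59 → $12,075; Halvorsen 135,015.30 → $135,025.
Rounding difference −$25 on remainder applied to Vance.
Totals: Vance $57,175 + $157,775 = $214,950; Delacroix $57,175 + $12,075 = $69,250; Halvorsen $57,175 + $135,025 = $192,200.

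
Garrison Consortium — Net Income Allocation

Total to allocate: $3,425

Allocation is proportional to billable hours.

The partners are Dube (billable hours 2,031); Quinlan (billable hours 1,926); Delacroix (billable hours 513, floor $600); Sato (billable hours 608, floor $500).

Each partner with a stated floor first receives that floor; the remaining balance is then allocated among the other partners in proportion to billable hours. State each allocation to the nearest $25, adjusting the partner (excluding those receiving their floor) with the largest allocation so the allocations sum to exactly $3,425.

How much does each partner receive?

Dube: $1,200; Quinlan: $1,125; Delacroix: $600; Sato: $500

Guaranteed amounts: Delacroix $600; Sato $500. Balance $2,325.
Balance split over remaining billable hours 3,957: Dube 1,193.35 → $1,200; Quinlan 1,131.65 → $1,125.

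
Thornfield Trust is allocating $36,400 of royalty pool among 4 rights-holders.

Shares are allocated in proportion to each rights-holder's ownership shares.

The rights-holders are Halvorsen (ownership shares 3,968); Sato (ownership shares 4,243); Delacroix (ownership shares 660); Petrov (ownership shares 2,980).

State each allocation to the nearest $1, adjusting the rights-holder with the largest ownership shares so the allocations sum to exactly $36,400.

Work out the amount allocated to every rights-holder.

Combined ownership shares = 3,968 + 4,243 + 660 + 2,980 = 11,851.
Raw shares: Halvorsen 12,187.60; Sato 13,032.25; Delacroix 2,027.17; Petrov 9,152.98.
At nearest $1: Halvorsen $12,188; Sato $13,032; Delacroix $2,027; Petrov $9,153. Sum = $36,400.
Sum already equals the total — no adjustment.

Halvorsen: $12,188 · Sato: $13,032 · Delacroix: $2,027 · Petrov: $9,153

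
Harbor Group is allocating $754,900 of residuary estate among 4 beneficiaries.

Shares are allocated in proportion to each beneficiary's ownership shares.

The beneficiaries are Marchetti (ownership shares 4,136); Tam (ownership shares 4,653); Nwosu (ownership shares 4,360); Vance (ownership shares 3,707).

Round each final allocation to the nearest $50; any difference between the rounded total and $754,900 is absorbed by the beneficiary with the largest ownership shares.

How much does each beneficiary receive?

Marchetti: $185,250 | Tam: $208,400 | Nwosu: $195,250 | Vance: $166,000

Sum of ownership shares: 4,136 + 4,653 + 4,360 + 3,707 = 16,856.
Raw shares: Marchetti 185,231.75; Tam 208,385.72; Nwosu 195,263.64; Vance 166,018.88.
At nearest $50: Marchetti $185,250; Tam $208,400; Nwosu $195,250; Vance $166,000. Sum = $754,900.
No rounding difference to absorb.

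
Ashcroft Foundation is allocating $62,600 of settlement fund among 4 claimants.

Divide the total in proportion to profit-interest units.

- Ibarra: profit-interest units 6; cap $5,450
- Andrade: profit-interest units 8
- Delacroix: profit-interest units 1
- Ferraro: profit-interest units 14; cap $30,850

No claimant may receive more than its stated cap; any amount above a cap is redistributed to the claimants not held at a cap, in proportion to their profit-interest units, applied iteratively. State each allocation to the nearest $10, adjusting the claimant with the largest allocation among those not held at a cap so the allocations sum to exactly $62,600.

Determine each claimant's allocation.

Ibarra: $5,450 · Andrade: $23,380 · Delacroix: $2,920 · Ferraro: $30,850

Combined profit-interest units = 29.
Proportional shares (ignoring caps): Ibarra 12,951.72; Andrade 17,268.97; Delacroix 2,158.62; Ferraro 30,220.69.
Capped: Ibarra ($5,450); residual $57,150 reallocated over remaining profit-interest units 23.
Capped: Ferraro ($30,850); residual $26,300 reallocated over remaining profit-interest units 9.
Remaining shares: Andrade 23,377.78 → $23,380; Delacroix 2,922.22 → $2,920.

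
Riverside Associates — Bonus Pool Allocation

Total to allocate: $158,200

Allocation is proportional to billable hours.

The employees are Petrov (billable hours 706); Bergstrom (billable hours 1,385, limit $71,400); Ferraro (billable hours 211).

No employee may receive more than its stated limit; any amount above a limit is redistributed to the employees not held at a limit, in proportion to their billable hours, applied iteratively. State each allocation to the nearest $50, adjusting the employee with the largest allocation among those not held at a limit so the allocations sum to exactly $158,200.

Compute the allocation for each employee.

Sum of billable hours: 2,302.
Pro-rata shares before constraints: Petrov 48,518.33; Bergstrom 95,181.15; Ferraro 14,500.52.
Cap binds for Bergstrom ($71,400); remaining pool $86,800 reallocated over remaining billable hours 917.
Redistributed shares: Petrov 66,827.48 → $66,850; Ferraro 19,972.52 → $19,950.

Petrov: $66,850 · Bergstrom: $71,400 · Ferraro: $19,950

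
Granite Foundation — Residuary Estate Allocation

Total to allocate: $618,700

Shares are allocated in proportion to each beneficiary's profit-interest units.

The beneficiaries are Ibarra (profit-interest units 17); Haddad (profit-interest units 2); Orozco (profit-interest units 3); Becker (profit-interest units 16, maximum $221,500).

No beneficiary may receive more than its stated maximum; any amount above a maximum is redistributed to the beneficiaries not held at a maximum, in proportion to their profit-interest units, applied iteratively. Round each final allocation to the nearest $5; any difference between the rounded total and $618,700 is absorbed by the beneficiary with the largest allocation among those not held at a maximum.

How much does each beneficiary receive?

Ibarra: $306,925 · Haddad: $36,110 · Orozco: $54,165 · Becker: $221,500

Combined profit-interest units = 38.
Pro-rata shares before constraints: Ibarra 276,786.84; Haddad 32,563.16; Orozco 48,844.74; Becker 260,505.26.
Held at cap: Becker ($221,500); balance $397,200 reallocated over remaining profit-interest units 22.
Redistributed shares: Ibarra 306,927.27 → $306,925; Haddad 36,109.09 → $36,110; Orozco 54,163.64 → $54,165.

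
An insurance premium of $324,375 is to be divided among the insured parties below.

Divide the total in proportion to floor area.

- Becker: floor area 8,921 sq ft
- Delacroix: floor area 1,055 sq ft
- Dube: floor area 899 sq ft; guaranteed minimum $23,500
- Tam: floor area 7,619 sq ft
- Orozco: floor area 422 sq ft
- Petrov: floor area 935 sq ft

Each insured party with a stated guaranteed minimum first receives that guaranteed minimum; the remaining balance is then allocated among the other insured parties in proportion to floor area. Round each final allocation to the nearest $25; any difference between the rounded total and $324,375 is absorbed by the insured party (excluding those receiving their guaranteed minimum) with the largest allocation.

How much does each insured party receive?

Becker: $141,625 | Delacroix: $16,750 | Dube: $23,500 | Tam: $120,950 | Orozco: $6,700 | Petrov: $14,850

Guaranteed amounts: Dube $23,500. Residual $300,875.
Residual split over remaining floor area 18,952: Becker 141,626.52 → $141,625; Delacroix 16,748.79 → $16,750; Tam 120,956.45 → $120,950; Orozco 6,699.52 → $6,700; Petrov 14,843.72 → $14,850.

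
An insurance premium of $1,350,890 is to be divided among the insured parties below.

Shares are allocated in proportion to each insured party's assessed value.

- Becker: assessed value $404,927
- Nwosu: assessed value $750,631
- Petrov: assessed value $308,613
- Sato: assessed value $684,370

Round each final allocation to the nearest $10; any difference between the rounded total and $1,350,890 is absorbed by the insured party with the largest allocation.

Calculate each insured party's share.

Becker: $254,600 · Nwosu: $471,950 · Petrov: $194,040 · Sato: $430,300

Total assessed value = 2,148,541.
Pro-rata amounts: Becker 404,927/2,148,541 × $1,350,890 = 254,596.88; Nwosu 750,631/2,148,541 × $1,350,890 = 471,957.44; Petrov 308,613/2,148,541 × $1,350,890 = 194,039.68; Sato 684,370/2,148,541 × $1,350,890 = 430,296.00.
Rounded to nearest $10: Becker $254,600; Nwosu $471,960; Petrov $194,040; Sato $430,300. Sum = $1,350,900.
Difference $1,350,890 − $1,350,900 = −$10 applied to largest allocation (Nwosu): Nwosu becomes $471,950.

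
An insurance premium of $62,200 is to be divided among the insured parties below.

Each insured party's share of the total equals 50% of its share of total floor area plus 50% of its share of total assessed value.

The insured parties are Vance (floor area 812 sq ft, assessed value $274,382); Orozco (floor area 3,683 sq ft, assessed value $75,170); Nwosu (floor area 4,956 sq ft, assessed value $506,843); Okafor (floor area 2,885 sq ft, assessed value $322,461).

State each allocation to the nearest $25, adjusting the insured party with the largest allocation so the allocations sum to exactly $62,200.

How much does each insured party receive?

Vance: $9,275; Orozco: $11,275; Nwosu: $25,875; Okafor: $15,775

Floor area total 12,336; assessed value total 1,178,856.
Blended shares (50% floor area + 50% assessed value): Vance 0.1493; Orozco 0.1812; Nwosu 0.4158; Okafor 0.2537.
Unrounded shares: Vance 9,285.73; Orozco 11,268.22; Nwosu 25,865.74; Okafor 15,780.31.
Rounded to nearest $25: Vance $9,275; Orozco $11,275; Nwosu $25,875; Okafor $15,775. Sum = $62,200.
No rounding difference to absorb.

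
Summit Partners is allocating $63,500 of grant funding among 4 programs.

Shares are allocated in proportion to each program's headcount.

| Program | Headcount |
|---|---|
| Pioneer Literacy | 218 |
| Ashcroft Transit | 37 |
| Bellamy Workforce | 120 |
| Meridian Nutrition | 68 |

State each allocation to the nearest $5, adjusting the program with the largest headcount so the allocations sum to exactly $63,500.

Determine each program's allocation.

Pioneer Literacy: $31,250 · Ashcroft Transit: $5,305 · Bellamy Workforce: $17,200 · Meridian Nutrition: $9,745

Headcount total: 218 + 37 + 120 + 68 = 443.
Unrounded shares: Pioneer Literacy 31,248.31; Ashcroft Transit 5,303.61; Bellamy Workforce 17,200.90; Meridian Nutrition 9,747.18.
At nearest $5: Pioneer Literacy $31,250; Ashcroft Transit $5,305; Bellamy Workforce $17,200; Meridian Nutrition $9,745. Sum = $63,500.
Sum already equals the total — no adjustment.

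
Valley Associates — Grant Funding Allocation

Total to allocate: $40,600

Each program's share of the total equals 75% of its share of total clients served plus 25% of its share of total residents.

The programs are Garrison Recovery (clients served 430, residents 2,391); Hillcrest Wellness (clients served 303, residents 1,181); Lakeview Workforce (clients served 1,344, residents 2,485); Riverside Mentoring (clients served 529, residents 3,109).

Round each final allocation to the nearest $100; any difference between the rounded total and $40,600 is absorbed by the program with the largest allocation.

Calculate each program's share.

Totals — clients served 2,606, residents 9,166.
Composite weights (75% clients served + 25% residents): Garrison Recovery 0.1890; Hillcrest Wellness 0.1194; Lakeview Workforce 0.4546; Riverside Mentoring 0.2370.
Pro-rata amounts: Garrison Recovery 7,672.05; Hillcrest Wellness 4,848.21; Lakeview Workforce 18,455.84; Riverside Mentoring 9,623.90.
At nearest $100: Garrison Recovery $7,700; Hillcrest Wellness $4,800; Lakeview Workforce $18,500; Riverside Mentoring $9,600. Sum = $40,600.
Rounded total matches; no reconciliation needed.

Garrison Recovery: $7,700; Hillcrest Wellness: $4,800; Lakeview Workforce: $18,500; Riverside Mentoring: $9,600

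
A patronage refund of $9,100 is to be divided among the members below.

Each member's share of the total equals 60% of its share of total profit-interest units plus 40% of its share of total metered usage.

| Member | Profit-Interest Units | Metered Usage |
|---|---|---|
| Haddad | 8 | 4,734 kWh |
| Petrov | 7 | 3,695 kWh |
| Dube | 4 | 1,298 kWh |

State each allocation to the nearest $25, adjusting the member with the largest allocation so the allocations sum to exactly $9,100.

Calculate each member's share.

Haddad: $4,075 · Petrov: $3,400 · Dube: $1,625

Profit-interest units total 19; metered usage total 9,727.
Blended shares (60% profit-interest units + 40% metered usage): Haddad 0.4473; Petrov 0.3730; Dube 0.1797.
Unrounded shares: Haddad 4,070.49; Petrov 3,394.31; Dube 1,635.21.
After rounding ($25): Haddad $4,075; Petrov $3,400; Dube $1,625. Sum = $9,100.
Sum already equals the total — no adjustment.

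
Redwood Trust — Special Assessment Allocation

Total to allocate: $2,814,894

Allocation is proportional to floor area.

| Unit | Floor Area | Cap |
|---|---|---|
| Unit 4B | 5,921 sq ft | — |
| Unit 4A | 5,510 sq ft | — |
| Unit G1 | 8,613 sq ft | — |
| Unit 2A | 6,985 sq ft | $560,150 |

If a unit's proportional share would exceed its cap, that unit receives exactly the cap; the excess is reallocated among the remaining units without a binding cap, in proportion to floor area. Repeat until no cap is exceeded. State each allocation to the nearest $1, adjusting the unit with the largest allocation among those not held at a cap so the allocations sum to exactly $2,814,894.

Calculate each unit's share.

Total floor area = 27,029.
Pro-rata shares before constraints: Unit 4B 616,633.52; Unit 4A 573,830.55; Unit G1 896,987.75; Unit 2A 727,442.18.
Held at cap: Unit 2A ($560,150); residual $2,254,744 reallocated over remaining floor area 20,044.
Remaining shares: Unit 4B 666,051.65 → $666,052; Unit 4A 619,818.37 → $619,818; Unit G1 968,873.98 → $968,874.

Unit 4B: $666,052; Unit 4A: $619,818; Unit G1: $968,874; Unit 2A: $560,150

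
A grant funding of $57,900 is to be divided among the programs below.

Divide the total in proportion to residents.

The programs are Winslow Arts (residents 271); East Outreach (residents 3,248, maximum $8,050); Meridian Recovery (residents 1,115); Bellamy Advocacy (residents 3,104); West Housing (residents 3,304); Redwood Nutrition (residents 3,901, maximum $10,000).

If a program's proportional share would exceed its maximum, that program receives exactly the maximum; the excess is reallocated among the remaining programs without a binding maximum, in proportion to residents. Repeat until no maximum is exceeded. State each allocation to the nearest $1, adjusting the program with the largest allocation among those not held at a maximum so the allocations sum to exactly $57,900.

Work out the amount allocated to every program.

Winslow Arts: $1,386; East Outreach: $8,050; Meridian Recovery: $5,701; Bellamy Advocacy: $15,870; West Housing: $16,893; Redwood Nutrition: $10,000

Sum of residents: 14,943.
Proportional shares (ignoring caps): Winslow Arts 1,050.05; East Outreach 12,585.10; Meridian Recovery 4,320.32; Bellamy Advocacy 12,027.14; West Housing 12,802.09; Redwood Nutrition 15,115.30.
Held at cap: East Outreach ($8,050), Redwood Nutrition ($10,000); balance $39,850 reallocated over remaining residents 7,794.
Shares after redistribution: Winslow Arts 1,385.60 → $1,386; Meridian Recovery 5,700.89 → $5,701; Bellamy Advocacy 15,870.46 → $15,870; West Housing 16,893.05 → $16,893.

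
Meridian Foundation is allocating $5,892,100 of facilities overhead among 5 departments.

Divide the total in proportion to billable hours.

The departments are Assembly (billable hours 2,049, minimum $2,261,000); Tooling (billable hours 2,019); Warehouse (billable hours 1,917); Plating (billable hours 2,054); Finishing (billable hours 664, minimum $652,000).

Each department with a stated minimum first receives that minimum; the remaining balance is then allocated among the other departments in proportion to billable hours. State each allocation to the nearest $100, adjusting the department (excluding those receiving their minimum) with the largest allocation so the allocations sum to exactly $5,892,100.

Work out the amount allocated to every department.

Fund the minimums — Assembly $2,261,000; Finishing $652,000. Residual $2,979,100.
Residual split over remaining billable hours 5,990: Tooling 1,004,140.72 → $1,004,100; Warehouse 953,411.47 → $953,400; Plating 1,021,547.81 → $1,021,500.
Rounding difference +$100 applied to Plating → $1,021,600.

Assembly: $2,261,000 | Tooling: $1,004,100 | Warehouse: $953,400 | Plating: $1,021,600 | Finishing: $652,000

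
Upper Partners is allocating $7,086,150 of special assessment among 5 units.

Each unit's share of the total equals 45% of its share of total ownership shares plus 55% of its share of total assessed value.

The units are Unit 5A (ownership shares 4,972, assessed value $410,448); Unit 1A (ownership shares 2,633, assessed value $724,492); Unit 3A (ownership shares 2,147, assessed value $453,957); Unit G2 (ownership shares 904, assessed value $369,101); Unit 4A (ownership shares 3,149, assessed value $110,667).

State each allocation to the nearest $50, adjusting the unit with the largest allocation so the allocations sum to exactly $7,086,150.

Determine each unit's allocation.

Unit 5A: $1,921,750 | Unit 1A: $1,973,150 | Unit 3A: $1,351,200 | Unit G2: $904,200 | Unit 4A: $935,850

Totals — ownership shares 13,805, assessed value 2,068,665.
Composite weights (45% ownership shares + 55% assessed value): Unit 5A 0.2712; Unit 1A 0.2784; Unit 3A 0.1907; Unit G2 0.1276; Unit 4A 0.1321.
Unrounded shares: Unit 5A 1,921,752.00; Unit 1A 1,973,136.34; Unit 3A 1,351,186.70; Unit G2 904,201.15; Unit 4A 935,873.80.
Rounded to nearest $50: Unit 5A $1,921,750; Unit 1A $1,973,150; Unit 3A $1,351,200; Unit G2 $904,200; Unit 4A $935,850. Sum = $7,086,150.
No rounding difference to absorb.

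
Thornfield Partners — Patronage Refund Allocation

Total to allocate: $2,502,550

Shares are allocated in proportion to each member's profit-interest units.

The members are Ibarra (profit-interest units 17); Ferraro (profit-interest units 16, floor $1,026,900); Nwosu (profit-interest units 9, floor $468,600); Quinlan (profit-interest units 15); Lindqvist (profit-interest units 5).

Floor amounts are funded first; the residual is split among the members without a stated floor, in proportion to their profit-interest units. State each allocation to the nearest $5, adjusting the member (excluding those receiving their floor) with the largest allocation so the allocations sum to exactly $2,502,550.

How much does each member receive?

Guaranteed amounts: Ferraro $1,026,900; Nwosu $468,600. Balance $1,007,050.
Balance split over remaining profit-interest units 37: Ibarra 462,698.65 → $462,700; Quinlan 408,263.51 → $408,265; Lindqvist 136,087.84 → $136,090.
Rounding difference −$5 applied to Ibarra → $462,695.

Ibarra: $462,695; Ferraro: $1,026,900; Nwosu: $468,600; Quinlan: $408,265; Lindqvist: $136,090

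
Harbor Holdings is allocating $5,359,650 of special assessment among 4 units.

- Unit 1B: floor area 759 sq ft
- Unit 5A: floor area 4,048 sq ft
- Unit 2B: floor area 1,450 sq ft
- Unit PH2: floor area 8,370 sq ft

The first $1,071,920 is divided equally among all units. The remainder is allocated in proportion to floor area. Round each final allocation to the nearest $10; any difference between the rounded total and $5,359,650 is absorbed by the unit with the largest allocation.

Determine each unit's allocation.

First tranche $1,071,920 split equally: $267,980 each.
Remainder $4,287,730 by floor area (total 14,627): Unit 1B 222,491.77 → $222,490; Unit 5A 1,186,622.76 → $1,186,620; Unit 2B 425,050.15 → $425,050; Unit PH2 2,453,565.33 → $2,453,570.
Totals: Unit 1B $267,980 + $222,490 = $490,470; Unit 5A $267,980 + $1,186,620 = $1,454,600; Unit 2B $267,980 + $425,050 = $693,030; Unit PH2 $267,980 + $2,453,570 = $2,721,550.

Unit 1B: $490,470 | Unit 5A: $1,454,600 | Unit 2B: $693,030 | Unit PH2: $2,721,550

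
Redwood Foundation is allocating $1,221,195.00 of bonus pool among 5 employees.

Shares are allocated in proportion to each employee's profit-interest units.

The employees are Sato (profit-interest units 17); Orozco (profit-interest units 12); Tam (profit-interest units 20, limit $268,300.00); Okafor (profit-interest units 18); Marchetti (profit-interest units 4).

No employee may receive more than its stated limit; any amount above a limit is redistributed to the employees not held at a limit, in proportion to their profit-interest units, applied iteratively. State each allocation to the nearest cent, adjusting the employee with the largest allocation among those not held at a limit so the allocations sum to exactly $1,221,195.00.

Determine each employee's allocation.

Total profit-interest units = 71.
Proportional shares (ignoring caps): Sato 292,398.8028; Orozco 206,399.1549; Tam 343,998.5915; Okafor 309,598.7324; Marchetti 68,799.7183.
Capped: Tam ($268,300.00); balance $952,895.00 reallocated over remaining profit-interest units 51.
Remaining shares: Sato 317,631.6667 → $317,631.67; Orozco 224,210.5882 → $224,210.59; Okafor 336,315.8824 → $336,315.88; Marchetti 74,736.8627 → $74,736.86.

Sato: $317,631.67 | Orozco: $224,210.59 | Tam: $268,300.00 | Okafor: $336,315.88 | Marchetti: $74,736.86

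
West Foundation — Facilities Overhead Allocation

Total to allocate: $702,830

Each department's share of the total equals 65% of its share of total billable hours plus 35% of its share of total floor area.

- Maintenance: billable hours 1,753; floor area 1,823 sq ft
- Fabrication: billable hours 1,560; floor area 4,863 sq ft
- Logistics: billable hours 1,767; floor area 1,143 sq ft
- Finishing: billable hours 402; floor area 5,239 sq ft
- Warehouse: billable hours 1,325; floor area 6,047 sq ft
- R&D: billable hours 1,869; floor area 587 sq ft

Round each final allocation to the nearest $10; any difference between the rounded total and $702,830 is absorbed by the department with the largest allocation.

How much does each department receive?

Maintenance: $115,070 | Fabrication: $142,860 | Logistics: $107,310 | Finishing: $86,580 | Warehouse: $145,270 | R&D: $105,740

Billable hours total 8,676; floor area total 19,702.
Blended shares (65% billable hours + 35% floor area): Maintenance 0.1637; Fabrication 0.2033; Logistics 0.1527; Finishing 0.1232; Warehouse 0.2067; R&D 0.1505.
Proportional shares: Maintenance 115,066.34; Fabrication 142,859.93; Logistics 107,313.34; Finishing 86,579.38; Warehouse 145,268.78; R&D 105,742.24.
At nearest $10: Maintenance $115,070; Fabrication $142,860; Logistics $107,310; Finishing $86,580; Warehouse $145,270; R&D $105,740. Sum = $702,830.
Sum already equals the total — no adjustment.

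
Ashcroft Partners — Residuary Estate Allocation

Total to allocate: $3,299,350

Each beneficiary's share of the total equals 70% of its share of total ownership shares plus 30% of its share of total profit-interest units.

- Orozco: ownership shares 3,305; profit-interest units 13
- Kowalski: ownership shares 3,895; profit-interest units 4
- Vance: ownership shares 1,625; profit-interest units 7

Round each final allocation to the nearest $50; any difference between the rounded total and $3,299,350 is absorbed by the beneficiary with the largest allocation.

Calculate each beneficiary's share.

Orozco: $1,401,100 · Kowalski: $1,184,300 · Vance: $713,950

Ownership shares total 8,825; profit-interest units total 24.
Composite weights (70% ownership shares + 30% profit-interest units): Orozco 0.4247; Kowalski 0.3590; Vance 0.2164.
Pro-rata amounts: Orozco 1,401,078.79; Kowalski 1,184,307.76; Vance 713,963.45.
At nearest $50: Orozco $1,401,100; Kowalski $1,184,300; Vance $713,950. Sum = $3,299,350.
Rounded total matches; no reconciliation needed.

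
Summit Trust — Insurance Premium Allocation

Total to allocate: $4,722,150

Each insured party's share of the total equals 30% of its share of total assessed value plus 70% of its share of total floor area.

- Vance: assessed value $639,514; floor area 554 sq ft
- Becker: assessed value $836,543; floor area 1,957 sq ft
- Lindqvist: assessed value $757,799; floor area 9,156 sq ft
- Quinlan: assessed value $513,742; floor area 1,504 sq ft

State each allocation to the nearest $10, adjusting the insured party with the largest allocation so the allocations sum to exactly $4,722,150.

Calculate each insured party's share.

Vance: $468,770; Becker: $922,460; Lindqvist: $2,688,580; Quinlan: $642,340

Assessed value total 2,747,598; floor area total 13,171.
Combined weights (30% assessed value + 70% floor area): Vance 0.0993; Becker 0.1953; Lindqvist 0.5694; Quinlan 0.1360.
Unrounded shares: Vance 468,766.07; Becker 922,461.73; Lindqvist 2,688,583.42; Quinlan 642,338.78.
At nearest $10: Vance $468,770; Becker $922,460; Lindqvist $2,688,580; Quinlan $642,340. Sum = $4,722,150.
No rounding difference to absorb.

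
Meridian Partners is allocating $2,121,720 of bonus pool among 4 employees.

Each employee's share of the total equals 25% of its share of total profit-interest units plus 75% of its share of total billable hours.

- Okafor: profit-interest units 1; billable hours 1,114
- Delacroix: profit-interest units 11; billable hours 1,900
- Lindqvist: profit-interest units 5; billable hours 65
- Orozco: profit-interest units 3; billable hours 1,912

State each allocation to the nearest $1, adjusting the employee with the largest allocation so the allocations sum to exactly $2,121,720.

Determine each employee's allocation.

Okafor: $381,700 | Delacroix: $897,517 | Lindqvist: $153,332 | Orozco: $689,171

Profit-interest units total 20; billable hours total 4,991.
Blended shares (25% profit-interest units + 75% billable hours): Okafor 0.1799; Delacroix 0.4230; Lindqvist 0.0723; Orozco 0.3248.
Raw shares: Okafor 381,700.23; Delacroix 897,517.11; Lindqvist 153,331.57; Orozco 689,171.09.
After rounding ($1): Okafor $381,700; Delacroix $897,517; Lindqvist $153,332; Orozco $689,171. Sum = $2,121,720.
Rounded total matches; no reconciliation needed.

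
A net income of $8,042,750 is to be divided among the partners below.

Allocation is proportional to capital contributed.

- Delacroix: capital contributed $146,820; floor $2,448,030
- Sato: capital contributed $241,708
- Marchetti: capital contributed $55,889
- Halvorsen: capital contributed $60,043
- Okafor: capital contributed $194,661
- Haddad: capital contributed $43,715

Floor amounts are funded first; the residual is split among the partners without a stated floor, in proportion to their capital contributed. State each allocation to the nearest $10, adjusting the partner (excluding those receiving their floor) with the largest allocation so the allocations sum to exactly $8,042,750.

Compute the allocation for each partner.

Delacroix: $2,448,030; Sato: $2,268,870; Marchetti: $524,620; Halvorsen: $563,620; Okafor: $1,827,260; Haddad: $410,350

Fund the minimums — Delacroix $2,448,030. Residual $5,594,720.
Residual split over remaining capital contributed 596,016: Sato 2,268,879.66 → $2,268,880; Marchetti 524,622.34 → $524,620; Halvorsen 563,615.36 → $563,620; Okafor 1,827,255.96 → $1,827,260; Haddad 410,346.68 → $410,350.
Rounding difference −$10 applied to Sato → $2,268,870.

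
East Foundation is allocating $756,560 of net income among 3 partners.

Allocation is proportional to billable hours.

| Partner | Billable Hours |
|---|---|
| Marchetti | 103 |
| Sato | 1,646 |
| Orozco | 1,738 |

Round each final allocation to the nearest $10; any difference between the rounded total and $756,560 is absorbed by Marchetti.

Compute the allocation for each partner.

Marchetti: $22,340 | Sato: $357,130 | Orozco: $377,090

Billable hours total: 3,487.
Raw shares: Marchetti 103/3,487 × $756,560 = 22,347.48; Sato 1,646/3,487 × $756,560 = 357,125.83; Orozco 1,738/3,487 × $756,560 = 377,086.69.
After rounding ($10): Marchetti $22,350; Sato $357,130; Orozco $377,090. Sum = $756,570.
Difference $756,560 − $756,570 = −$10 applied to Marchetti: Marchetti becomes $22,340.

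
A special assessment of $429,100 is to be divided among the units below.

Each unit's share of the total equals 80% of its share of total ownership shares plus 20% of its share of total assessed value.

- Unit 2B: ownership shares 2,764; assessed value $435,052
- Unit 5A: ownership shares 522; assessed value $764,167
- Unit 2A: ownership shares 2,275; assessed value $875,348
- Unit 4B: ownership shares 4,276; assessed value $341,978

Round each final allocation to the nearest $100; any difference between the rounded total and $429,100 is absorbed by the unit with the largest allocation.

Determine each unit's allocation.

Unit 2B: $111,900 · Unit 5A: $45,400 · Unit 2A: $110,500 · Unit 4B: $161,300

Ownership shares total 9,837; assessed value total 2,416,545.
Composite weights (80% ownership shares + 20% assessed value): Unit 2B 0.2608; Unit 5A 0.1057; Unit 2A 0.2575; Unit 4B 0.3761.
Proportional shares: Unit 2B 111,905.03; Unit 5A 45,354.39; Unit 2A 110,476.94; Unit 4B 161,363.63.
Rounded to nearest $100: Unit 2B $111,900; Unit 5A $45,400; Unit 2A $110,500; Unit 4B $161,400. Sum = $429,200.
Difference $429,100 − $429,200 = −$100 applied to largest allocation (Unit 4B): Unit 4B becomes $161,300.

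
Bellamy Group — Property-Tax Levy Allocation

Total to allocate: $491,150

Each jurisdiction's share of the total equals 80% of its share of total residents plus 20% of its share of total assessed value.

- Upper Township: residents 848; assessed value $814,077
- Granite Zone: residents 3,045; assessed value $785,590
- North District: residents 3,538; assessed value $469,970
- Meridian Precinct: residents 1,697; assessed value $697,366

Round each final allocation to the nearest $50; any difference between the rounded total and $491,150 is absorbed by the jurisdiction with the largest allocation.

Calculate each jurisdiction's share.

Residents total 9,128; assessed value total 2,767,003.
Composite weights (80% residents + 20% assessed value): Upper Township 0.1332; Granite Zone 0.3237; North District 0.3440; Meridian Precinct 0.1991.
Raw shares: Upper Township 65,402.79; Granite Zone 158,962.61; North District 168,979.41; Meridian Precinct 97,805.18.
Rounded to nearest $50: Upper Township $65,400; Granite Zone $158,950; North District $169,000; Meridian Precinct $97,800. Sum = $491,150.
Rounded total matches; no reconciliation needed.

Upper Township: $65,400; Granite Zone: $158,950; North District: $169,000; Meridian Precinct: $97,800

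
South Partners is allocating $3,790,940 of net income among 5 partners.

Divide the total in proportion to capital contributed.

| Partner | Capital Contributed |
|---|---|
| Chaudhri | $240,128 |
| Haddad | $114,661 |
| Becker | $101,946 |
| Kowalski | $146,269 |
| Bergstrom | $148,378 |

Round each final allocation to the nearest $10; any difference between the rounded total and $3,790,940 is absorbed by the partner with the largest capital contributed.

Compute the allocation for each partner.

Combined capital contributed = 751,382.
Proportional shares: Chaudhri 240,128/751,382 × $3,790,940 = 1,211,515.37; Haddad 114,661/751,382 × $3,790,940 = 578,497.98; Becker 101,946/751,382 × $3,790,940 = 514,347.12; Kowalski 146,269/751,382 × $3,790,940 = 737,969.51; Bergstrom 148,378/751,382 × $3,790,940 = 748,610.02.
At nearest $10: Chaudhri $1,211,520; Haddad $578,500; Becker $514,350; Kowalski $737,970; Bergstrom $748,610. Sum = $3,790,950.
Difference $3,790,940 − $3,790,950 = −$10 applied to largest capital contributed (Chaudhri): Chaudhri becomes $1,211,510.

Chaudhri: $1,211,510 | Haddad: $578,500 | Becker: $514,350 | Kowalski: $737,970 | Bergstrom: $748,610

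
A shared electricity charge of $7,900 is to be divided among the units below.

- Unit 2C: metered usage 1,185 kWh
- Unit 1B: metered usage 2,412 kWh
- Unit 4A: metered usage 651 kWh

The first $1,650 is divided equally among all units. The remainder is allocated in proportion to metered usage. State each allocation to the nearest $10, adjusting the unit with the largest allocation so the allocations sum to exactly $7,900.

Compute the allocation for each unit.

First tranche $1,650 split equally: $550 each.
Remainder $6,250 by metered usage (total 4,248): Unit 2C 1,743.47 → $1,740; Unit 1B 3,548.73 → $3,550; Unit 4A 957.80 → $960.
Totals: Unit 2C $550 + $1,740 = $2,290; Unit 1B $550 + $3,550 = $4,100; Unit 4A $550 + $960 = $1,510.

Unit 2C: $2,290; Unit 1B: $4,100; Unit 4A: $1,510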